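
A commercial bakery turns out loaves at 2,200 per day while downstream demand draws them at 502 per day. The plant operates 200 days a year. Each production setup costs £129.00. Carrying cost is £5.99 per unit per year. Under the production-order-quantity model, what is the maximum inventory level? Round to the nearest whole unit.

I_max ≈ 1,827 loaves

Annual demand D = 502 × 200 = 100,400.
Production build-up factor (1 − d/p) = 1 − 502/2,200 = 0.7718.
Q* = √(2DS / (H(1 − d/p))) = √(2 × 100,400 × 129 / (5.99 × 0.7718)).
= √(25,903,200 / 4.6232) ≈ 2367.041.
Maximum inventory = Q*(1 − d/p) = 2367.041 × 0.7718 ≈ 1826.925.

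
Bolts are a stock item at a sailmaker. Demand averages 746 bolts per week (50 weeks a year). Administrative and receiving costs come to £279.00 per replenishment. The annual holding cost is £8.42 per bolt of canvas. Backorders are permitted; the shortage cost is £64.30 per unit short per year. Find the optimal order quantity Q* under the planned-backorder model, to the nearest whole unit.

Q* ≈ 1,672 bolts

Annual demand D = 746 × 50 = 37,300.
With planned backorders, Q* = √(2DS/H) · √((H+B)/B).
√(2DS/H) = √(2 × 37,300 × 279 / 8.42) = 1572.228.
√((H+B)/B) = √((8.42+64.3)/64.3) = 1.0635.
Q* ≈ 1672.002.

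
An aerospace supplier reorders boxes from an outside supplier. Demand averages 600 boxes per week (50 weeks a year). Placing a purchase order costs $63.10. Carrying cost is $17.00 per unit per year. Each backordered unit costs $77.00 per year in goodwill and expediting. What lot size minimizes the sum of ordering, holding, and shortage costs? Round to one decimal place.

Q* ≈ 521.4 boxes

Annual demand D = 600 × 50 = 30,000.
With planned backorders, Q* = √(2DS/H) · √((H+B)/B).
√(2DS/H) = √(2 × 30,000 × 63.1 / 17) = 471.917.
√((H+B)/B) = √((17+77)/77) = 1.1049.
Q* ≈ 521.416.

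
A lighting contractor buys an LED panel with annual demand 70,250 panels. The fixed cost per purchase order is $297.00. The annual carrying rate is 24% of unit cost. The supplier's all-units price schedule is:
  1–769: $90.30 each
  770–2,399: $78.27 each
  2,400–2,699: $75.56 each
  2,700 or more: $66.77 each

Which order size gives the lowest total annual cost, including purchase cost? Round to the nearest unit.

Holding cost per unit per year at price C is H = 0.24·C.
For each price level, check whether its EOQ is feasible; otherwise the best quantity at that price is the breakpoint.
Tier 1 ($90.30): EOQ = 1387.6 exceeds tier's upper bound 769, so this tier is dominated.
EOQ at $78.27 = 1490.4 (feasible in tier 2): TC = 70,250×$78.27 + (70,250/1490.4)×297 + (1490.4/2)×0.24×$78.27 = $5,526,465.03.
EOQ at $75.56 = 1516.9 < 2400, so use break Q=2400: TC = 70,250×$75.56 + (70,250/2400.0)×297 + (2400.0/2)×0.24×$75.56 = $5,338,544.72.
EOQ at $66.77 = 1613.7 < 2700, so use break Q=2700: TC = 70,250×$66.77 + (70,250/2700.0)×297 + (2700.0/2)×0.24×$66.77 = $4,719,953.48.
Lowest total cost is $4,719,953.48 at Q = 2700.0.

Q* ≈ 2,700 panels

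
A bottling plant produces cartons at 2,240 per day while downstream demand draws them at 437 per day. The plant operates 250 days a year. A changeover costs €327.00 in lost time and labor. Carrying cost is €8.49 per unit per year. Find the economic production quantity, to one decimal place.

Annual demand D = 437 × 250 = 109,250.
Production build-up factor (1 − d/p) = 1 − 437/2,240 = 0.8049.
Q* = √(2DS / (H(1 − d/p))) = √(2 × 109,250 × 327 / (8.49 × 0.8049)).
= √(71,449,500 / 6.8337) ≈ 3233.493.

Q* ≈ 3,233.5 cartons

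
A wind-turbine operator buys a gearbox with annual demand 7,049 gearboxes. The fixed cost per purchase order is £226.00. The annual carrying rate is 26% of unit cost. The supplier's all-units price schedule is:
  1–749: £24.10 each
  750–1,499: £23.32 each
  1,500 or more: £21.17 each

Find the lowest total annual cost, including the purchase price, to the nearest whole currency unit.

Holding cost per unit per year at price C is H = 0.26·C.
Candidates are each tier's EOQ (if it falls in that tier) and each price-break quantity.
EOQ at £24.10 = 713.1 (feasible in tier 1): TC = 7,049×£24.10 + (7,049/713.1)×226 + (713.1/2)×0.26×£24.10 = £174,349.05.
EOQ at £23.32 = 724.9 < 750, so use break Q=750: TC = 7,049×£23.32 + (7,049/750.0)×226 + (750.0/2)×0.26×£23.32 = £168,780.48.
EOQ at £21.17 = 760.8 < 1500, so use break Q=1500: TC = 7,049×£21.17 + (7,049/1500.0)×226 + (1500.0/2)×0.26×£21.17 = £154,417.53.
Lowest total cost among the candidates is at Q = 1500.0.

TC* ≈ £154,418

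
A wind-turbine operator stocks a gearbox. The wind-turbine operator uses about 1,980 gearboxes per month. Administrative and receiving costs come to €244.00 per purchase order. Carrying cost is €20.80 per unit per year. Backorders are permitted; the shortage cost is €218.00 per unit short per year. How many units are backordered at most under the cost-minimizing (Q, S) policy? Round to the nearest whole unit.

Annual demand D = 1,980 × 12 = 23,760.
With planned backorders, Q* = √(2DS/H) · √((H+B)/B).
√(2DS/H) = √(2 × 23,760 × 244 / 20.8) = 746.623.
√((H+B)/B) = √((20.8+218)/218) = 1.0466.
Q* ≈ 781.431.
S* = Q* · H/(H+B) = 781.431 × 20.8/238.8 ≈ 68.064.

S* ≈ 68 gearboxes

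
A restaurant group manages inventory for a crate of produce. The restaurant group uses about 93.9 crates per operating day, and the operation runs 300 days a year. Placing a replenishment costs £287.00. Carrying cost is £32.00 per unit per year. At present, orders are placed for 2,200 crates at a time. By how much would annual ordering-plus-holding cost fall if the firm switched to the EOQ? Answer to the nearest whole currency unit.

Extra cost ≈ £16,128 per year

Annual demand D = 93.9 × 300 = 28,170.
EOQ = √(2DS/H) = √(2 × 28,170 × 287 / 32) ≈ 710.84.
Cost at Q* = (D/Q*)S + (Q*/2)H = √(2DSH) ≈ £22,747.01.
Cost at Q = 2,200: (28,170/2,200)×287 + (2,200/2)×32 = £3,674.90 + £35,200.00 = £38,874.90.
Excess = £38,874.90 − £22,747.01 = £16,127.89.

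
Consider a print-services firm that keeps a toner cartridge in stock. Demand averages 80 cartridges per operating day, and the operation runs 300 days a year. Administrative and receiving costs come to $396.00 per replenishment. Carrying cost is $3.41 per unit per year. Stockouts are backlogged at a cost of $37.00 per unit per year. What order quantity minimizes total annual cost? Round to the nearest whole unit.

Annual demand D = 80 × 300 = 24,000.
With planned backorders, Q* = √(2DS/H) · √((H+B)/B).
√(2DS/H) = √(2 × 24,000 × 396 / 3.41) = 2360.973.
√((H+B)/B) = √((3.41+37)/37) = 1.0451.
Q* ≈ 2467.372.

Q* ≈ 2,467 cartridges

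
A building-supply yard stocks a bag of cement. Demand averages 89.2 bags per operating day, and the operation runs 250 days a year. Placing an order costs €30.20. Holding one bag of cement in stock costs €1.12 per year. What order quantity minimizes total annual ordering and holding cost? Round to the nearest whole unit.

Annual demand D = 89.2 × 250 = 22,300.
EOQ = √(2DS / H) = √(2 × 22,300 × 30.2 / 1.12).
= √(1,346,920 / 1.12) = √1,202,607.1429 ≈ 1096.634.

Q* ≈ 1,097 bags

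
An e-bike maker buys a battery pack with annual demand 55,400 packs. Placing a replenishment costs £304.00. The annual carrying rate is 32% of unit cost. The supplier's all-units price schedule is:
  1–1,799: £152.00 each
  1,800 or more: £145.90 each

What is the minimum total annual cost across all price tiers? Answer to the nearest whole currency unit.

Holding cost per unit per year at price C is H = 0.32·C.
Evaluate total cost at each tier's feasible EOQ or, if the EOQ is below the tier, at the tier's minimum quantity.
EOQ at £152.00 = 832.2 (feasible in tier 1): TC = 55,400×£152.00 + (55,400/832.2)×304 + (832.2/2)×0.32×£152.00 = £8,461,276.55.
EOQ at £145.90 = 849.4 < 1800, so use break Q=1800: TC = 55,400×£145.90 + (55,400/1800.0)×304 + (1800.0/2)×0.32×£145.90 = £8,134,235.64.
Lowest total cost among the candidates is at Q = 1800.0.

TC* ≈ £8,134,236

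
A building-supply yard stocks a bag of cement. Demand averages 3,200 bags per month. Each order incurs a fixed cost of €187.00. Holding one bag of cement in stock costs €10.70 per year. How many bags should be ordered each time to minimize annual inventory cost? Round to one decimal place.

Annual demand D = 3,200 × 12 = 38,400.
EOQ = √(2DS / H) = √(2 × 38,400 × 187 / 10.7).
= √(14,361,600 / 10.7) = √1,342,205.6075 ≈ 1158.536.

Q* ≈ 1,158.5 bags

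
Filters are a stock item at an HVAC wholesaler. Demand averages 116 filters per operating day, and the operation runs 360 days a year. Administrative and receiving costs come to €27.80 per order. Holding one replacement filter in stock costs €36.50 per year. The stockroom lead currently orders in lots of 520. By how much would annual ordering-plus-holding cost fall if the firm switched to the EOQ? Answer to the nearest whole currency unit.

Extra cost ≈ €2,517 per year

Annual demand D = 116 × 360 = 41,760.
EOQ = √(2DS/H) = √(2 × 41,760 × 27.8 / 36.5) ≈ 252.22.
Cost at Q* = (D/Q*)S + (Q*/2)H = √(2DSH) ≈ €9,205.85.
Cost at Q = 520: (41,760/520)×27.8 + (520/2)×36.5 = €2,232.55 + €9,490.00 = €11,722.55.
Excess = €11,722.55 − €9,205.85 = €2,516.70.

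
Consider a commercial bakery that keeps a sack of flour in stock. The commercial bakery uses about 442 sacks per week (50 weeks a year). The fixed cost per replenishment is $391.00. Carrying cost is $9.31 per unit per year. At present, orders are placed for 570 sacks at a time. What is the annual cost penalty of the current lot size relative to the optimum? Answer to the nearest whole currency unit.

Annual demand D = 442 × 50 = 22,100.
EOQ = √(2DS/H) = √(2 × 22,100 × 391 / 9.31) ≈ 1362.46.
Cost at Q* = (D/Q*)S + (Q*/2)H = √(2DSH) ≈ $12,684.53.
Cost at Q = 570: (22,100/570)×391 + (570/2)×9.31 = $15,159.82 + $2,653.35 = $17,813.17.
Excess = $17,813.17 − $12,684.53 = $5,128.65.

Extra cost ≈ $5,129 per year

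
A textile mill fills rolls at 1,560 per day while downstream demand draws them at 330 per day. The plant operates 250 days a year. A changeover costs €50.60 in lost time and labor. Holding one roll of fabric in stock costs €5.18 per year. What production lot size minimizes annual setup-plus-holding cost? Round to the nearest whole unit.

Q* ≈ 1,430 rolls

Annual demand D = 330 × 250 = 82,500.
Production build-up factor (1 − d/p) = 1 − 330/1,560 = 0.7885.
Q* = √(2DS / (H(1 − d/p))) = √(2 × 82,500 × 50.6 / (5.18 × 0.7885)).
= √(8,349,000 / 4.0842) ≈ 1429.757.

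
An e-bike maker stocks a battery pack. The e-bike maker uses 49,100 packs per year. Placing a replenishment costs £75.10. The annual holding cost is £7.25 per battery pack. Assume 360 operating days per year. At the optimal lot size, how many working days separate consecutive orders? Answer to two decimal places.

T ≈ 7.39 days

Q* = √(2DS/H) = √(2 × 49,100 × 75.1 / 7.25) ≈ 1008.57.
Cycle time = Q*/D × 360 = 1008.57 / 49,100 × 360 ≈ 7.395 days.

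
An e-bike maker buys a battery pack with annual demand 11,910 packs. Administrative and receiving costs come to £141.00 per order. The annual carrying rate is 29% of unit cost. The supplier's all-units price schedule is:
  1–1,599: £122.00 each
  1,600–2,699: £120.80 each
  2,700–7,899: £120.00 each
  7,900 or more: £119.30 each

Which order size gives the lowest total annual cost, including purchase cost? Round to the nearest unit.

Holding cost per unit per year at price C is H = 0.29·C.
Evaluate total cost at each tier's feasible EOQ or, if the EOQ is below the tier, at the tier's minimum quantity.
EOQ at £122.00 = 308.1 (feasible in tier 1): TC = 11,910×£122.00 + (11,910/308.1)×141 + (308.1/2)×0.29×£122.00 = £1,463,920.82.
EOQ at £120.80 = 309.6 < 1600, so use break Q=1600: TC = 11,910×£120.80 + (11,910/1600.0)×141 + (1600.0/2)×0.29×£120.80 = £1,467,803.17.
EOQ at £120.00 = 310.7 < 2700, so use break Q=2700: TC = 11,910×£120.00 + (11,910/2700.0)×141 + (2700.0/2)×0.29×£120.00 = £1,476,801.97.
EOQ at £119.30 = 311.6 < 7900, so use break Q=7900: TC = 11,910×£119.30 + (11,910/7900.0)×141 + (7900.0/2)×0.29×£119.30 = £1,557,733.72.
Lowest total cost is £1,463,920.82 at Q = 308.1.

Q* ≈ 308 packs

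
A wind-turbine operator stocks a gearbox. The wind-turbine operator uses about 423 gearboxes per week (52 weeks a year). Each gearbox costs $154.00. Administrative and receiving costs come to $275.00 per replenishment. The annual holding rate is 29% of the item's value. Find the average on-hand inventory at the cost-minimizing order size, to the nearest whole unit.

Annual demand D = 423 × 52 = 21,996.
Holding cost H = 0.29 × $154.00 = $44.6600 per unit per year.
EOQ = √(2DS/H) = √(2 × 21,996 × 275 / 44.66) ≈ 520.47.
Average inventory = Q*/2 ≈ 520.47 / 2 = 260.234.

Average inventory ≈ 260 gearboxes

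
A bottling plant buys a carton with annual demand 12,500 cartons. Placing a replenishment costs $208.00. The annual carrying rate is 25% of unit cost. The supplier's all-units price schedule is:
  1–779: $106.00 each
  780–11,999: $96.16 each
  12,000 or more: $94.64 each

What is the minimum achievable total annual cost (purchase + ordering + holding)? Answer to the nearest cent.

Holding cost per unit per year at price C is H = 0.25·C.
Evaluate total cost at each tier's feasible EOQ or, if the EOQ is below the tier, at the tier's minimum quantity.
EOQ at $106.00 = 443.0 (feasible in tier 1): TC = 12,500×$106.00 + (12,500/443.0)×208 + (443.0/2)×0.25×$106.00 = $1,336,738.82.
EOQ at $96.16 = 465.1 < 780, so use break Q=780: TC = 12,500×$96.16 + (12,500/780.0)×208 + (780.0/2)×0.25×$96.16 = $1,214,708.93.
EOQ at $94.64 = 468.8 < 12000, so use break Q=12000: TC = 12,500×$94.64 + (12,500/12000.0)×208 + (12000.0/2)×0.25×$94.64 = $1,325,176.67.
Lowest total cost among the candidates is at Q = 780.0.

TC* ≈ $1,214,708.93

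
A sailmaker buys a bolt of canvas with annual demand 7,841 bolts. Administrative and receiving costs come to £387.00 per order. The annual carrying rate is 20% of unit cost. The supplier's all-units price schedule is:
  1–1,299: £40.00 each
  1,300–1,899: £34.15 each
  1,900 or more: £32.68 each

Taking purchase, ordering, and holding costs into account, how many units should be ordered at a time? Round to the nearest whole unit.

Holding cost per unit per year at price C is H = 0.20·C.
Candidates are each tier's EOQ (if it falls in that tier) and each price-break quantity.
EOQ at £40.00 = 871.0 (feasible in tier 1): TC = 7,841×£40.00 + (7,841/871.0)×387 + (871.0/2)×0.20×£40.00 = £320,607.89.
EOQ at £34.15 = 942.6 < 1300, so use break Q=1300: TC = 7,841×£34.15 + (7,841/1300.0)×387 + (1300.0/2)×0.20×£34.15 = £274,543.86.
EOQ at £32.68 = 963.6 < 1900, so use break Q=1900: TC = 7,841×£32.68 + (7,841/1900.0)×387 + (1900.0/2)×0.20×£32.68 = £264,050.17.
Lowest total cost is £264,050.17 at Q = 1900.0.

Q* ≈ 1,900 bolts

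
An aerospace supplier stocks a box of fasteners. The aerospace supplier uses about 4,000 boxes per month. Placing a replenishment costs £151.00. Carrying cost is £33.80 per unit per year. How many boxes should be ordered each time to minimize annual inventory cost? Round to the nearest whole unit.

Q* ≈ 655 boxes

Annual demand D = 4,000 × 12 = 48,000.
EOQ = √(2DS / H) = √(2 × 48,000 × 151 / 33.8).
= √(14,496,000 / 33.8) = √428,875.7396 ≈ 654.886.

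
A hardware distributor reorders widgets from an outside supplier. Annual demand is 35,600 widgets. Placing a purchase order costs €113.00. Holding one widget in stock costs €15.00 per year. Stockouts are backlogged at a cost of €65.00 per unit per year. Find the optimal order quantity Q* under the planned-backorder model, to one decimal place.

With planned backorders, Q* = √(2DS/H) · √((H+B)/B).
√(2DS/H) = √(2 × 35,600 × 113 / 15) = 732.375.
√((H+B)/B) = √((15+65)/65) = 1.1094.
Q* ≈ 812.497.

Q* ≈ 812.5 widgets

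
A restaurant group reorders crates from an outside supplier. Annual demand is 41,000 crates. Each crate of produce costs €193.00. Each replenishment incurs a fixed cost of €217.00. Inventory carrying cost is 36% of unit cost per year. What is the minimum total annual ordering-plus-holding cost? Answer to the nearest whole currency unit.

Holding cost H = 0.36 × €193.00 = €69.4800 per unit per year.
Q* = √(2DS/H) = √(2 × 41,000 × 217 / 69.48) ≈ 506.07.
At the optimum the two cost components are equal, so total cost = 2·(Q*/2)H = Q*·H.
Minimum total = √(2DSH) = √(2 × 41,000 × 217 × 69.48) ≈ 35161.444.

TC* ≈ €35,161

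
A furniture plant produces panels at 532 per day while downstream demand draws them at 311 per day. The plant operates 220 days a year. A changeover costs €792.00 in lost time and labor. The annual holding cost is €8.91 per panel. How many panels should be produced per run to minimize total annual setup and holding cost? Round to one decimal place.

Annual demand D = 311 × 220 = 68,420.
Production build-up factor (1 − d/p) = 1 − 311/532 = 0.4154.
Q* = √(2DS / (H(1 − d/p))) = √(2 × 68,420 × 792 / (8.91 × 0.4154)).
= √(108,377,280 / 3.7013) ≈ 5411.155.

Q* ≈ 5,411.2 panels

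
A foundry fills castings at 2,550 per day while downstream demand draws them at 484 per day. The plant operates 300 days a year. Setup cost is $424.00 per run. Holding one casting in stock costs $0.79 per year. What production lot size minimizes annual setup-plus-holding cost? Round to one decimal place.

Q* ≈ 13,869.9 castings

Annual demand D = 484 × 300 = 145,200.
Production build-up factor (1 − d/p) = 1 − 484/2,550 = 0.8102.
Q* = √(2DS / (H(1 − d/p))) = √(2 × 145,200 × 424 / (0.79 × 0.8102)).
= √(123,129,600 / 0.6401) ≈ 13869.877.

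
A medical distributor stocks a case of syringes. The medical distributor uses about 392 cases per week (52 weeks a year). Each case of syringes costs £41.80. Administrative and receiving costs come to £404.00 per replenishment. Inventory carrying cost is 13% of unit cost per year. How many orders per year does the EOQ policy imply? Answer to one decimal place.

N ≈ 11.7 orders per year

Annual demand D = 392 × 52 = 20,384.
Holding cost H = 0.13 × £41.80 = £5.4340 per unit per year.
The optimal lot size = √(2DS/H) = √(2 × 20,384 × 404 / 5.434) ≈ 1740.97.
Orders per year = D / Q* = 20,384 / 1740.97 ≈ 11.708.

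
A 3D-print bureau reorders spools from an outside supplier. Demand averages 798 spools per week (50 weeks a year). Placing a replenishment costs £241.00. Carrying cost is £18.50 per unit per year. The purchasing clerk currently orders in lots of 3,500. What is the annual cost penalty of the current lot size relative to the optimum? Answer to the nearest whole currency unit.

Annual demand D = 798 × 50 = 39,900.
EOQ = √(2DS/H) = √(2 × 39,900 × 241 / 18.5) ≈ 1019.59.
Cost at Q* = (D/Q*)S + (Q*/2)H = √(2DSH) ≈ £18,862.35.
Cost at Q = 3,500: (39,900/3,500)×241 + (3,500/2)×18.5 = £2,747.40 + £32,375.00 = £35,122.40.
Excess = £35,122.40 − £18,862.35 = £16,260.05.

Extra cost ≈ £16,260 per year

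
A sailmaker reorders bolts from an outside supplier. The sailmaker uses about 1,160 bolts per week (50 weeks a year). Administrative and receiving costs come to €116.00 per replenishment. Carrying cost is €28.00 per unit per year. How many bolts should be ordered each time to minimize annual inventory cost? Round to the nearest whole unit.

Annual demand D = 1,160 × 50 = 58,000.
EOQ = √(2DS / H) = √(2 × 58,000 × 116 / 28).
= √(13,456,000 / 28) = √480,571.4286 ≈ 693.233.

Q* ≈ 693 bolts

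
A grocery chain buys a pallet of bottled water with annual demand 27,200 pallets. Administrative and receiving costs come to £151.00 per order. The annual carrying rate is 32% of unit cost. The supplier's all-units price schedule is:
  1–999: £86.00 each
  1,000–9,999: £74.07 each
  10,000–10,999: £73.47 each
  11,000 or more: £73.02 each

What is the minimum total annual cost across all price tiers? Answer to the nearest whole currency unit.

TC* ≈ £2,030,662

Holding cost per unit per year at price C is H = 0.32·C.
For each price level, check whether its EOQ is feasible; otherwise the best quantity at that price is the breakpoint.
EOQ at £86.00 = 546.3 (feasible in tier 1): TC = 27,200×£86.00 + (27,200/546.3)×151 + (546.3/2)×0.32×£86.00 = £2,354,235.30.
EOQ at £74.07 = 588.7 < 1000, so use break Q=1000: TC = 27,200×£74.07 + (27,200/1000.0)×151 + (1000.0/2)×0.32×£74.07 = £2,030,662.40.
EOQ at £73.47 = 591.1 < 10000, so use break Q=10000: TC = 27,200×£73.47 + (27,200/10000.0)×151 + (10000.0/2)×0.32×£73.47 = £2,116,346.72.
EOQ at £73.02 = 592.9 < 11000, so use break Q=11000: TC = 27,200×£73.02 + (27,200/11000.0)×151 + (11000.0/2)×0.32×£73.02 = £2,115,032.58.
Lowest total cost among the candidates is at Q = 1000.0.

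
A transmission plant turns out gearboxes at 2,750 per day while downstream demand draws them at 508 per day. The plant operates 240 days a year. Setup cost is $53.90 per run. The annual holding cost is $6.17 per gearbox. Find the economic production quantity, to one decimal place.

Q* ≈ 1,616.4 gearboxes

Annual demand D = 508 × 240 = 121,920.
Production build-up factor (1 − d/p) = 1 − 508/2,750 = 0.8153.
Q* = √(2DS / (H(1 − d/p))) = √(2 × 121,920 × 53.9 / (6.17 × 0.8153)).
= √(13,142,976 / 5.0302) ≈ 1616.415.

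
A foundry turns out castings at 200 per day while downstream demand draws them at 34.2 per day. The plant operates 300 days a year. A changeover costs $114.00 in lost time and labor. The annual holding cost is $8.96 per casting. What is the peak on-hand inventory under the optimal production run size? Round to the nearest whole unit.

Annual demand D = 34.2 × 300 = 10,260.
Production build-up factor (1 − d/p) = 1 − 34.2/200 = 0.8290.
Q* = √(2DS / (H(1 − d/p))) = √(2 × 10,260 × 114 / (8.96 × 0.8290)).
= √(2,339,280 / 7.4278) ≈ 561.190.
Maximum inventory = Q*(1 − d/p) = 561.190 × 0.8290 ≈ 465.226.

I_max ≈ 465 castings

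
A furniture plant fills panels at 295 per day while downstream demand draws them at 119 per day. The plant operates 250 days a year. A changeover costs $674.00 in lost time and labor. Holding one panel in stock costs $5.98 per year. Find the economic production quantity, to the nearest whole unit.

Q* ≈ 3,353 panels

Annual demand D = 119 × 250 = 29,750.
Production build-up factor (1 − d/p) = 1 − 119/295 = 0.5966.
Q* = √(2DS / (H(1 − d/p))) = √(2 × 29,750 × 674 / (5.98 × 0.5966)).
= √(40,103,000 / 3.5677) ≈ 3352.683.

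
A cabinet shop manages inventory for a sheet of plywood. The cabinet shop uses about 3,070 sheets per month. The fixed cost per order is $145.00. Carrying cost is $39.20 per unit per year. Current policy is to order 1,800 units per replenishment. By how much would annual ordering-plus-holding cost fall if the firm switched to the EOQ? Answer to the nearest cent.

Annual demand D = 3,070 × 12 = 36,840.
EOQ = √(2DS/H) = √(2 × 36,840 × 145 / 39.2) ≈ 522.05.
Cost at Q* = (D/Q*)S + (Q*/2)H = √(2DSH) ≈ $20,464.53.
Cost at Q = 1,800: (36,840/1,800)×145 + (1,800/2)×39.2 = $2,967.67 + $35,280.00 = $38,247.67.
Excess = $38,247.67 − $20,464.53 = $17,783.13.

Extra cost ≈ $17,783.13 per year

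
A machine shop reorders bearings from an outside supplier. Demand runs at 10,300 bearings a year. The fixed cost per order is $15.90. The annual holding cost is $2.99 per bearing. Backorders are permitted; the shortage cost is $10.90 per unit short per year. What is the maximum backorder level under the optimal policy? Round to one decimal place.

S* ≈ 80.4 bearings

With planned backorders, Q* = √(2DS/H) · √((H+B)/B).
√(2DS/H) = √(2 × 10,300 × 15.9 / 2.99) = 330.976.
√((H+B)/B) = √((2.99+10.9)/10.9) = 1.1289.
Q* ≈ 373.624.
S* = Q* · H/(H+B) = 373.624 × 2.99/13.89 ≈ 80.427.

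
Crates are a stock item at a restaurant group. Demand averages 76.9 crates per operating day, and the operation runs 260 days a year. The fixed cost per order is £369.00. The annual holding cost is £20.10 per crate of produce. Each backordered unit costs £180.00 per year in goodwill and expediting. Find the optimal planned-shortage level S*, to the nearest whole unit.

S* ≈ 91 crates

Annual demand D = 76.9 × 260 = 19,994.
With planned backorders, Q* = √(2DS/H) · √((H+B)/B).
√(2DS/H) = √(2 × 19,994 × 369 / 20.1) = 856.801.
√((H+B)/B) = √((20.1+180)/180) = 1.0544.
Q* ≈ 903.373.
S* = Q* · H/(H+B) = 903.373 × 20.1/200.1 ≈ 90.744.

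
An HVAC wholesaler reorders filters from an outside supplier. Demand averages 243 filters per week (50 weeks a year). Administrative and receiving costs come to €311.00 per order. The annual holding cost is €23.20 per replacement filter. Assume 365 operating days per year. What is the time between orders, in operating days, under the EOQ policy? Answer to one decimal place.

Annual demand D = 243 × 50 = 12,150.
Q* = √(2DS/H) = √(2 × 12,150 × 311 / 23.2) ≈ 570.74.
Cycle time = Q*/D × 365 = 570.74 / 12,150 × 365 ≈ 17.146 days.

T ≈ 17.1 days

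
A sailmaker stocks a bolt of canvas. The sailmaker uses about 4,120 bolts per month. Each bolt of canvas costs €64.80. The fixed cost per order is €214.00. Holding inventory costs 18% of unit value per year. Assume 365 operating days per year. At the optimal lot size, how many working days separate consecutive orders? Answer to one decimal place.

T ≈ 9.9 days

Annual demand D = 4,120 × 12 = 49,440.
Holding cost H = 0.18 × €64.80 = €11.6640 per unit per year.
Q* = √(2DS/H) = √(2 × 49,440 × 214 / 11.664) ≈ 1346.91.
Cycle time = Q*/D × 365 = 1346.91 / 49,440 × 365 ≈ 9.944 days.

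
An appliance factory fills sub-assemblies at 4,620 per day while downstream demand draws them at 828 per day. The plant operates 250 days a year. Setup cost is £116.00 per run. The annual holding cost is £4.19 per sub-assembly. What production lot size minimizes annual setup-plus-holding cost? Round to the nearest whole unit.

Q* ≈ 3,737 sub-assemblies

Annual demand D = 828 × 250 = 207,000.
Production build-up factor (1 − d/p) = 1 − 828/4,620 = 0.8208.
Q* = √(2DS / (H(1 − d/p))) = √(2 × 207,000 × 116 / (4.19 × 0.8208)).
= √(48,024,000 / 3.4391) ≈ 3736.878.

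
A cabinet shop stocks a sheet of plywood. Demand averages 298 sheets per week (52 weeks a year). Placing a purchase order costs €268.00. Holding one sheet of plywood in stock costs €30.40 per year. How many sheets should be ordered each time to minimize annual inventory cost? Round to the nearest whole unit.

Annual demand D = 298 × 52 = 15,496.
EOQ = √(2DS / H) = √(2 × 15,496 × 268 / 30.4).
= √(8,305,856 / 30.4) = √273,218.9474 ≈ 522.703.

Q* ≈ 523 sheets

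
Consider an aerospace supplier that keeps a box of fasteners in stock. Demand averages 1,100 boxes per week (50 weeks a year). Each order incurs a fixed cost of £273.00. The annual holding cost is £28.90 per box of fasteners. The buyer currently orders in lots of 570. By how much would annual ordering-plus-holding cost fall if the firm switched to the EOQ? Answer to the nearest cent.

Extra cost ≈ £5,119.02 per year

Annual demand D = 1,100 × 50 = 55,000.
EOQ = √(2DS/H) = √(2 × 55,000 × 273 / 28.9) ≈ 1019.36.
Cost at Q* = (D/Q*)S + (Q*/2)H = √(2DSH) ≈ £29,459.58.
Cost at Q = 570: (55,000/570)×273 + (570/2)×28.9 = £26,342.11 + £8,236.50 = £34,578.61.
Excess = £34,578.61 − £29,459.58 = £5,119.02.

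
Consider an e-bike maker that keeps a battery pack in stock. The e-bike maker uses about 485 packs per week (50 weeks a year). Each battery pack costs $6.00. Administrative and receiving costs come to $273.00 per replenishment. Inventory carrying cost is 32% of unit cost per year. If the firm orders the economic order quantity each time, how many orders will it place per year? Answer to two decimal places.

N ≈ 9.23 orders per year

Annual demand D = 485 × 50 = 24,250.
Holding cost H = 0.32 × $6.00 = $1.9200 per unit per year.
EOQ = √(2DS/H) = √(2 × 24,250 × 273 / 1.92) ≈ 2626.04.
Orders per year = D / Q* = 24,250 / 2626.04 ≈ 9.234.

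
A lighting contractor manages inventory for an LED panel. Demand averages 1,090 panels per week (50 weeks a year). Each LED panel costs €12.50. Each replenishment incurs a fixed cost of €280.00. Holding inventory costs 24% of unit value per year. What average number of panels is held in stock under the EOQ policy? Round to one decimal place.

Annual demand D = 1,090 × 50 = 54,500.
Holding cost H = 0.24 × €12.50 = €3.0000 per unit per year.
Q* = √(2DS/H) = √(2 × 54,500 × 280 / 3) ≈ 3189.57.
Average inventory = Q*/2 ≈ 3189.57 / 2 = 1594.783.

Average inventory ≈ 1,594.8 panels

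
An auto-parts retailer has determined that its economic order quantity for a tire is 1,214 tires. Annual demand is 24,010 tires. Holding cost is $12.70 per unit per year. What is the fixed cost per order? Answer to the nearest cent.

The basic EOQ model gives Q* = √(2DS/H); rearrange for the unknown.
From Q* = √(2DS/H): S = Q*²H / (2D) = 1,214² × 12.7 / (2 × 24,010) = 389.7795.

S ≈ $389.78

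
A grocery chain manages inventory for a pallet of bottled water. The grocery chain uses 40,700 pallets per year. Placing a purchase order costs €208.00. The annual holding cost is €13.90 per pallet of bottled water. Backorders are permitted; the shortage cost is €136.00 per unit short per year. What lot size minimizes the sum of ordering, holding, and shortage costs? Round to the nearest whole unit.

With planned backorders, Q* = √(2DS/H) · √((H+B)/B).
√(2DS/H) = √(2 × 40,700 × 208 / 13.9) = 1103.663.
√((H+B)/B) = √((13.9+136)/136) = 1.0499.
Q* ≈ 1158.692.

Q* ≈ 1,159 pallets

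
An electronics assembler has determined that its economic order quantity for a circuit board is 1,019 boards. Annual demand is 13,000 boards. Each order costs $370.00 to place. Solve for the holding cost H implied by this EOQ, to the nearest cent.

Squaring Q* = √(2DS/H) gives Q*² = 2DS/H.
From Q* = √(2DS/H): H = 2DS / Q*² = 2 × 13,000 × 370 / 1,019² = 9.2646.

H ≈ $9.26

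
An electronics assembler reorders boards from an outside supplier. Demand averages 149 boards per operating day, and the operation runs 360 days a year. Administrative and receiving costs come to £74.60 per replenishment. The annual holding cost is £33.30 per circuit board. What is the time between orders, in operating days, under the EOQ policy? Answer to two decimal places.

Annual demand D = 149 × 360 = 53,640.
The optimal lot size = √(2DS/H) = √(2 × 53,640 × 74.6 / 33.3) ≈ 490.24.
Cycle time = Q*/D × 360 = 490.24 / 53,640 × 360 ≈ 3.290 days.

T ≈ 3.29 days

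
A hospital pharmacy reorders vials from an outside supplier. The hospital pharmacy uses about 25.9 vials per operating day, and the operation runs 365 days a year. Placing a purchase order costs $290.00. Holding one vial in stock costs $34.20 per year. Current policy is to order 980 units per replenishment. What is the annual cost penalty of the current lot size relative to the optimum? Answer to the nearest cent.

Extra cost ≈ $5,861.68 per year

Annual demand D = 25.9 × 365 = 9,453.5.
EOQ = √(2DS/H) = √(2 × 9,453.5 × 290 / 34.2) ≈ 400.40.
Cost at Q* = (D/Q*)S + (Q*/2)H = √(2DSH) ≈ $13,693.78.
Cost at Q = 980: (9,453.5/980)×290 + (980/2)×34.2 = $2,797.46 + $16,758.00 = $19,555.46.
Excess = $19,555.46 − $13,693.78 = $5,861.68.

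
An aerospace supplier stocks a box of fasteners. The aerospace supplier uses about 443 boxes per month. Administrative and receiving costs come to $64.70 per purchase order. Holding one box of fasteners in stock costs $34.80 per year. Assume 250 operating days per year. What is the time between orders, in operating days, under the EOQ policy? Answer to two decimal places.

Annual demand D = 443 × 12 = 5,316.
EOQ = √(2DS/H) = √(2 × 5,316 × 64.7 / 34.8) ≈ 140.60.
Cycle time = Q*/D × 250 = 140.60 / 5,316 × 250 ≈ 6.612 days.

T ≈ 6.61 days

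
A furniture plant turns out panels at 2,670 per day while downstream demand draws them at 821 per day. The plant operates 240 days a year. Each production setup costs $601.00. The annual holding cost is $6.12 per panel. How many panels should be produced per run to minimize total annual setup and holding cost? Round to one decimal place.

Annual demand D = 821 × 240 = 197,040.
Production build-up factor (1 − d/p) = 1 − 821/2,670 = 0.6925.
Q* = √(2DS / (H(1 − d/p))) = √(2 × 197,040 × 601 / (6.12 × 0.6925)).
= √(236,842,080 / 4.2382) ≈ 7475.511.

Q* ≈ 7,475.5 panels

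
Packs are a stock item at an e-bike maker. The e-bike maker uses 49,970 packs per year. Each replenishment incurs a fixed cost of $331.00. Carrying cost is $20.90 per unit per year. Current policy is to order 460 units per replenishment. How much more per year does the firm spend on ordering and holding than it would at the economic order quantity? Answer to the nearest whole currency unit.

EOQ = √(2DS/H) = √(2 × 49,970 × 331 / 20.9) ≈ 1258.09.
Cost at Q* = (D/Q*)S + (Q*/2)H = √(2DSH) ≈ $26,294.01.
Cost at Q = 460: (49,970/460)×331 + (460/2)×20.9 = $35,956.67 + $4,807.00 = $40,763.67.
Excess = $40,763.67 − $26,294.01 = $14,469.66.

Extra cost ≈ $14,470 per year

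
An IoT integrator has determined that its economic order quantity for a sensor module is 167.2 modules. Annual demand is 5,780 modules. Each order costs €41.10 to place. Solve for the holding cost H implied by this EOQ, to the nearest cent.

The basic EOQ model gives Q* = √(2DS/H); rearrange for the unknown.
From Q* = √(2DS/H): H = 2DS / Q*² = 2 × 5,780 × 41.1 / 167.2² = 16.9952.

H ≈ €17.00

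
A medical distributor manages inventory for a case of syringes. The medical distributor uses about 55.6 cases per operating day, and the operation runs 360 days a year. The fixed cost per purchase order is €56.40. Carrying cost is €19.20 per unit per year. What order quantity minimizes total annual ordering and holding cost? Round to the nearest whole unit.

Annual demand D = 55.6 × 360 = 20,016.
EOQ = √(2DS / H) = √(2 × 20,016 × 56.4 / 19.2).
= √(2,257,804.8 / 19.2) = √117,594 ≈ 342.920.

Q* ≈ 343 cases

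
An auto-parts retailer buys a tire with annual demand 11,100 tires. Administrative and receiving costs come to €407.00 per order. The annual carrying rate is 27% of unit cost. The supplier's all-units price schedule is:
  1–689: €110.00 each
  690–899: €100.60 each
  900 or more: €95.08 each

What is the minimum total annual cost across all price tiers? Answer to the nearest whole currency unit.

TC* ≈ €1,071,960

Holding cost per unit per year at price C is H = 0.27·C.
For each price level, check whether its EOQ is feasible; otherwise the best quantity at that price is the breakpoint.
EOQ at €110.00 = 551.6 (feasible in tier 1): TC = 11,100×€110.00 + (11,100/551.6)×407 + (551.6/2)×0.27×€110.00 = €1,237,381.43.
EOQ at €100.60 = 576.8 < 690, so use break Q=690: TC = 11,100×€100.60 + (11,100/690.0)×407 + (690.0/2)×0.27×€100.60 = €1,132,578.28.
EOQ at €95.08 = 593.3 < 900, so use break Q=900: TC = 11,100×€95.08 + (11,100/900.0)×407 + (900.0/2)×0.27×€95.08 = €1,071,959.89.
Lowest total cost among the candidates is at Q = 900.0.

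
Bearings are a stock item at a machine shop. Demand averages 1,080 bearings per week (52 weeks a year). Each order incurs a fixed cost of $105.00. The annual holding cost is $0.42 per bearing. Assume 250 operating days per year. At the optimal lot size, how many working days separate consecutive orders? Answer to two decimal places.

Annual demand D = 1,080 × 52 = 56,160.
Q* = √(2DS/H) = √(2 × 56,160 × 105 / 0.42) ≈ 5299.06.
Cycle time = Q*/D × 250 = 5299.06 / 56,160 × 250 ≈ 23.589 days.

T ≈ 23.59 days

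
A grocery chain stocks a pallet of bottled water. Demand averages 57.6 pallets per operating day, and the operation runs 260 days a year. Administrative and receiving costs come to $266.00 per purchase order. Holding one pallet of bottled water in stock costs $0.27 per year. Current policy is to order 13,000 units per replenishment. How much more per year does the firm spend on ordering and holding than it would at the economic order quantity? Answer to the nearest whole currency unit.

Annual demand D = 57.6 × 260 = 14,976.
EOQ = √(2DS/H) = √(2 × 14,976 × 266 / 0.27) ≈ 5432.15.
Cost at Q* = (D/Q*)S + (Q*/2)H = √(2DSH) ≈ $1,466.68.
Cost at Q = 13,000: (14,976/13,000)×266 + (13,000/2)×0.27 = $306.43 + $1,755.00 = $2,061.43.
Excess = $2,061.43 − $1,466.68 = $594.75.

Extra cost ≈ $595 per year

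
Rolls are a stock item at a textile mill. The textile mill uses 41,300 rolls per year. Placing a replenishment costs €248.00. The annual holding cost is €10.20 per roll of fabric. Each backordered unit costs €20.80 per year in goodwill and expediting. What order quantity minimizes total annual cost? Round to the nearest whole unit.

Q* ≈ 1,730 rolls

With planned backorders, Q* = √(2DS/H) · √((H+B)/B).
√(2DS/H) = √(2 × 41,300 × 248 / 10.2) = 1417.150.
√((H+B)/B) = √((10.2+20.8)/20.8) = 1.2208.
Q* ≈ 1730.075.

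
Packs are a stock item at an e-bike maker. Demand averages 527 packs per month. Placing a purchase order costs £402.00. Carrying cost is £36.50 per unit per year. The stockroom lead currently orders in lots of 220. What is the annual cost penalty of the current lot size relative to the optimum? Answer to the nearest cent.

Annual demand D = 527 × 12 = 6,324.
EOQ = √(2DS/H) = √(2 × 6,324 × 402 / 36.5) ≈ 373.23.
Cost at Q* = (D/Q*)S + (Q*/2)H = √(2DSH) ≈ £13,622.93.
Cost at Q = 220: (6,324/220)×402 + (220/2)×36.5 = £11,555.67 + £4,015.00 = £15,570.67.
Excess = £15,570.67 − £13,622.93 = £1,947.75.

Extra cost ≈ £1,947.75 per year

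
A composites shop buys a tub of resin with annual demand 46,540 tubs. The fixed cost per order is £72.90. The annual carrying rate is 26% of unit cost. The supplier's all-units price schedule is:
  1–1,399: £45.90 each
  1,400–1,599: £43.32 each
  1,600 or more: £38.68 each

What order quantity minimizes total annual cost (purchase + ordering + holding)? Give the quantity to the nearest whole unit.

Q* ≈ 1,600 tubs

Holding cost per unit per year at price C is H = 0.26·C.
Evaluate total cost at each tier's feasible EOQ or, if the EOQ is below the tier, at the tier's minimum quantity.
EOQ at £45.90 = 754.0 (feasible in tier 1): TC = 46,540×£45.90 + (46,540/754.0)×72.9 + (754.0/2)×0.26×£45.90 = £2,145,184.81.
EOQ at £43.32 = 776.2 < 1400, so use break Q=1400: TC = 46,540×£43.32 + (46,540/1400.0)×72.9 + (1400.0/2)×0.26×£43.32 = £2,026,420.44.
EOQ at £38.68 = 821.4 < 1600, so use break Q=1600: TC = 46,540×£38.68 + (46,540/1600.0)×72.9 + (1600.0/2)×0.26×£38.68 = £1,810,333.12.
Lowest total cost is £1,810,333.12 at Q = 1600.0.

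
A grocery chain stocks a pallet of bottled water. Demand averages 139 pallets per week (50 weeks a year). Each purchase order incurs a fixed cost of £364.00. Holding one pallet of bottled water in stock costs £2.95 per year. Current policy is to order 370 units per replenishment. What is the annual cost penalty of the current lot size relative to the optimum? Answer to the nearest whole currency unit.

Extra cost ≈ £3,520 per year

Annual demand D = 139 × 50 = 6,950.
EOQ = √(2DS/H) = √(2 × 6,950 × 364 / 2.95) ≈ 1309.63.
Cost at Q* = (D/Q*)S + (Q*/2)H = √(2DSH) ≈ £3,863.39.
Cost at Q = 370: (6,950/370)×364 + (370/2)×2.95 = £6,837.30 + £545.75 = £7,383.05.
Excess = £7,383.05 − £3,863.39 = £3,519.65.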